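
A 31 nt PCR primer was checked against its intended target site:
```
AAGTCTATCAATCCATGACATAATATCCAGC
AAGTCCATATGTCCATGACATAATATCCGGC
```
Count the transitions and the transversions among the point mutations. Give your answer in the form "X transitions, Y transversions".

3 transitions, 2 transversions

Mismatches (1-based):
site 6: T→C (pyrimidine→pyrimidine, transition)
site 9: C→A (pyrimidine→purine, transversion)
site 10: A→T (purine→pyrimidine, transversion)
site 11: A→G (purine→purine, transition)
site 29: A→G (purine→purine, transition)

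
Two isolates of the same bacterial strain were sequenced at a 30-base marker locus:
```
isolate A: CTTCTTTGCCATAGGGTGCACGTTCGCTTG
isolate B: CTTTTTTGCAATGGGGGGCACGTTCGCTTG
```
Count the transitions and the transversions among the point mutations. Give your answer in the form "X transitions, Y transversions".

Mismatches (1-based):
position 4: C→T (pyrimidine→pyrimidine, transition)
position 10: C→A (pyrimidine→purine, transversion)
position 13: A→G (purine→purine, transition)
position 17: T→G (pyrimidine→purine, transversion)

2 transitions, 2 transversions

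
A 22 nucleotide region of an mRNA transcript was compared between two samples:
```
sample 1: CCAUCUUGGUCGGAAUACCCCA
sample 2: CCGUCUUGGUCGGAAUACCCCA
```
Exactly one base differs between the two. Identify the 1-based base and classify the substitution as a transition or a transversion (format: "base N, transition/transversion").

The sequences differ only at base 3: A→G (purine→purine), a transition.

base 3, transition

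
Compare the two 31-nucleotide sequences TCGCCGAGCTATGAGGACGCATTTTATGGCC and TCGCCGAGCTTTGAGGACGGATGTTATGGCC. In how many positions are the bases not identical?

3

The sequences differ at positions 11, 20, 23 (1-based) — 3 in total.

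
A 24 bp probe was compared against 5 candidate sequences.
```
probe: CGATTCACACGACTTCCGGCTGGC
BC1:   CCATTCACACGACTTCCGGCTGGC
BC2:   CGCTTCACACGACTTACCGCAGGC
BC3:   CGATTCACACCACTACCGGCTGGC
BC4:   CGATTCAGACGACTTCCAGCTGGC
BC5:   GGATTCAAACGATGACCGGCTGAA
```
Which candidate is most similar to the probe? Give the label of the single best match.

BC1 differs at 1 site; BC2 differs at 4 sites; BC3 differs at 2 sites; BC4 differs at 2 sites; BC5 differs at 7 sites. The closest is BC1.

BC1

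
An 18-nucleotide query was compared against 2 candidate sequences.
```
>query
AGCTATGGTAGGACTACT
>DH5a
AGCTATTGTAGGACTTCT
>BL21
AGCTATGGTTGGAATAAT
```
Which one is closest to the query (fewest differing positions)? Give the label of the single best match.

DH5a differs at 2 positions; BL21 differs at 3 positions. The closest is DH5a.

DH5a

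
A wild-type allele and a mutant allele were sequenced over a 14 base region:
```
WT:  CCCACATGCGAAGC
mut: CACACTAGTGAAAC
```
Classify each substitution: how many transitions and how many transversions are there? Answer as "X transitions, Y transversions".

2 transitions, 3 transversions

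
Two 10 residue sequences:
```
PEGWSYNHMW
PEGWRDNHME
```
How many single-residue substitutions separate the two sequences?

3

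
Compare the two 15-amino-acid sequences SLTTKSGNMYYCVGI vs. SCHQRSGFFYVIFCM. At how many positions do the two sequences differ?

The sequences differ at positions 2, 3, 4, 5, 8, 9, 11, 12, 13, 14, 15 (1-based) — 11 in total.

11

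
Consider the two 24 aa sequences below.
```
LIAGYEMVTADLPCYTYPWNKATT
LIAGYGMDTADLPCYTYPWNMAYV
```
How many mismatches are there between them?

5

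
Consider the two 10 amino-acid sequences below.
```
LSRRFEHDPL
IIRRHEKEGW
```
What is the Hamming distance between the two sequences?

7

Comparing position by position, 7 residues differ: 1 (L/I), 2 (S/I), 5 (F/H), 7 (H/K), 8 (D/E), 9 (P/G), 10 (L/W).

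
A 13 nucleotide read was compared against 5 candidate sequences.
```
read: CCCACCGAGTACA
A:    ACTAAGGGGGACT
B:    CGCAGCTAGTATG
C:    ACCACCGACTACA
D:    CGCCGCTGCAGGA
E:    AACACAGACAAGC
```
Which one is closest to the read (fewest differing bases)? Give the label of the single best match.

C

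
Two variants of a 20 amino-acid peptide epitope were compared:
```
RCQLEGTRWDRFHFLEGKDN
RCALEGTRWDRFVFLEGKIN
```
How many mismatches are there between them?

Mismatches (1-based): residue 3: Q→A; residue 13: H→V; residue 19: D→I.

3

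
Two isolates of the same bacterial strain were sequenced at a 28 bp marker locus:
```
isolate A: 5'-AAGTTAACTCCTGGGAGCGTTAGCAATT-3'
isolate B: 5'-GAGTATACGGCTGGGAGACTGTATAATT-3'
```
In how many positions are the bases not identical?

11

Comparing position by position, 11 positions differ: 1 (A/G), 5 (T/A), 6 (A/T), 9 (T/G), 10 (C/G), 18 (C/A), 19 (G/C), 21 (T/G), 22 (A/T), 23 (G/A), 24 (C/T).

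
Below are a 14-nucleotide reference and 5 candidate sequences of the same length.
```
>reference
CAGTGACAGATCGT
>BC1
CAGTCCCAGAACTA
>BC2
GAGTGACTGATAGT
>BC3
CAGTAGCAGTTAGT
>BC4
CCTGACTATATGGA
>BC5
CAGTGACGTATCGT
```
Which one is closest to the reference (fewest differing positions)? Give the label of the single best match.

BC5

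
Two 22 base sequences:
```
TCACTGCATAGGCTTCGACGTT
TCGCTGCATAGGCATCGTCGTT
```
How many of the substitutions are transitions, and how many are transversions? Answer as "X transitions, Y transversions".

1 transition, 2 transversions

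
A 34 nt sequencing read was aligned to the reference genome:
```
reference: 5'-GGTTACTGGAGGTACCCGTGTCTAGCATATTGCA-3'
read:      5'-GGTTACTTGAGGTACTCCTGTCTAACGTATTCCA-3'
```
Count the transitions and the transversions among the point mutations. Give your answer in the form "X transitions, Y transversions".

3 transitions, 3 transversions

Transitions (purine↔purine or pyrimidine↔pyrimidine): 16 C→T, 25 G→A, 27 A→G.
Transversions (purine↔pyrimidine): 8 G→T, 18 G→C, 32 G→C.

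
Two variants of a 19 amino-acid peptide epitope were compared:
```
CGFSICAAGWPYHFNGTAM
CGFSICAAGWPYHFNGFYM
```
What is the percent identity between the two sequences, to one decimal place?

2 positions differ (17, 18), so 17 of 19 match: 17/19 = 89.47%.

89.5%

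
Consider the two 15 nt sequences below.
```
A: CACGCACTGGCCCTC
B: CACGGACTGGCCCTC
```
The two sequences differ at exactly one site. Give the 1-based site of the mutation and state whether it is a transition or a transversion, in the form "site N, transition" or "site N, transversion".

The sequences differ only at site 5: C→G (pyrimidine→purine), a transversion.

site 5, transversion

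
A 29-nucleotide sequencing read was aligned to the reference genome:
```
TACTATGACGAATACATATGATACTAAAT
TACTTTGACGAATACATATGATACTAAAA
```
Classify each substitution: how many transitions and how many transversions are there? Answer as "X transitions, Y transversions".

0 transitions, 2 transversions

Mismatches (1-based):
site 5: A→T (purine→pyrimidine, transversion)
site 29: T→A (pyrimidine→purine, transversion)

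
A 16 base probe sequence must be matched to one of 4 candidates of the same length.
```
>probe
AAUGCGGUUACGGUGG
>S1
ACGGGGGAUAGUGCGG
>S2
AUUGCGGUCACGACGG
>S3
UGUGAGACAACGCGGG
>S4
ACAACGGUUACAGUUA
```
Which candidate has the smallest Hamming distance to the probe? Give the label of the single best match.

S2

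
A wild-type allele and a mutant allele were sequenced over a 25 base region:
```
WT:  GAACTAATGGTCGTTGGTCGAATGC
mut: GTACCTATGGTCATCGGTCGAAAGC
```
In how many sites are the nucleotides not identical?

Comparing position by position, 6 sites differ: 2 (A/T), 5 (T/C), 6 (A/T), 13 (G/A), 15 (T/C), 23 (T/A).

6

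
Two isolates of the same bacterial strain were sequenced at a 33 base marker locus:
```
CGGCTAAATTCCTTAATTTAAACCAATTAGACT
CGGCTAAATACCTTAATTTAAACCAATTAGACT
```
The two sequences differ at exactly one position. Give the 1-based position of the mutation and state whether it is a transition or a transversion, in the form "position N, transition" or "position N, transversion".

position 10, transversion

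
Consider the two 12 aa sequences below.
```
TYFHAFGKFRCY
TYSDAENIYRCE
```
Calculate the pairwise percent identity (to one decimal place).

41.7%

Mismatches at positions 3, 4, 6, 7, 8, 9, 12 (1-based): 7 of 12.
Identical positions: 5/12 = 41.67% → 41.7%.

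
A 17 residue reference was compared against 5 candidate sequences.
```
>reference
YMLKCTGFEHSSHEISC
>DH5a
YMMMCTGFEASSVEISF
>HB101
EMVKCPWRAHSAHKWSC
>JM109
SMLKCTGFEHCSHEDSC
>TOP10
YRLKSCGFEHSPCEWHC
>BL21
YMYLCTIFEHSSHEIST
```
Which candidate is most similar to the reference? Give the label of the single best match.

Hamming distances to reference — DH5a: 5; HB101: 9; JM109: 3; TOP10: 7; BL21: 4.
Smallest is JM109 with 3 mismatches.

JM109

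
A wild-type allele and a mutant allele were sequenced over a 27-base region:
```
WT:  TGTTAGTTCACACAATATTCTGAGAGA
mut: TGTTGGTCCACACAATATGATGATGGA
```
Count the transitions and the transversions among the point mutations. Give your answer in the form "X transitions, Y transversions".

3 transitions, 3 transversions

Transitions (purine↔purine or pyrimidine↔pyrimidine): 5 A→G, 8 T→C, 25 A→G.
Transversions (purine↔pyrimidine): 19 T→G, 20 C→A, 24 G→T.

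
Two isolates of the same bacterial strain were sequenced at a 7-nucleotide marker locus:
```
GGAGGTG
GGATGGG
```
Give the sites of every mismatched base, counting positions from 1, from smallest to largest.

Differences at site 4 (G→T), site 6 (T→G).

4, 6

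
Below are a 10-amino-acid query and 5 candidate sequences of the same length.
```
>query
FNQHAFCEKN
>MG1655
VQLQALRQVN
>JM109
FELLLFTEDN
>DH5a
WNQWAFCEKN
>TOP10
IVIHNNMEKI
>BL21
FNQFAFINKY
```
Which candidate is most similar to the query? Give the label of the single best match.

Hamming distances to query — MG1655: 8; JM109: 6; DH5a: 2; TOP10: 7; BL21: 4.
Smallest is DH5a with 2 mismatches.

DH5a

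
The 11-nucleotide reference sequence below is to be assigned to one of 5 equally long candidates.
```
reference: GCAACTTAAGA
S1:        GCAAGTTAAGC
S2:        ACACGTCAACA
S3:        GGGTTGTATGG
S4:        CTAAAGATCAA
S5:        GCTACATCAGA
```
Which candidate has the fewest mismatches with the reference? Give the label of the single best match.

Hamming distances to reference — S1: 2; S2: 5; S3: 7; S4: 8; S5: 3.
Smallest is S1 with 2 mismatches.

S1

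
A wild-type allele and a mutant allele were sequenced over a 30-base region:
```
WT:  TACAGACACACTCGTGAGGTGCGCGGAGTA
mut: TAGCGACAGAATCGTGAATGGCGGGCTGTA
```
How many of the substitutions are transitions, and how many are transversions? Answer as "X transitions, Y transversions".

1 transition, 9 transversions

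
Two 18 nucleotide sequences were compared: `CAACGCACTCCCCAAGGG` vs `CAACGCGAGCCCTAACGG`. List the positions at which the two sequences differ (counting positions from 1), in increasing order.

7, 8, 9, 13, 16

Scanning 1-based: 7: A/G; 8: C/A; 9: T/G; 13: C/T; 16: G/C.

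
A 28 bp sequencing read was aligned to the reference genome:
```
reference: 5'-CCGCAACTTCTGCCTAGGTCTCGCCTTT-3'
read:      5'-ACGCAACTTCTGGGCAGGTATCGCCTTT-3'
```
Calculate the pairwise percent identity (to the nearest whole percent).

5 positions differ (1, 13, 14, 15, 20), so 23 of 28 match: 23/28 = 82.14%.

82%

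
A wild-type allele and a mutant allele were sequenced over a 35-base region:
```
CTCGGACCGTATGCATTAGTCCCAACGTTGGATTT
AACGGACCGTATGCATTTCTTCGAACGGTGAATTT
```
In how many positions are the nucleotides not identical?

8

Comparing position by position, 8 positions differ: 1 (C/A), 2 (T/A), 18 (A/T), 19 (G/C), 21 (C/T), 23 (C/G), 28 (T/G), 31 (G/A).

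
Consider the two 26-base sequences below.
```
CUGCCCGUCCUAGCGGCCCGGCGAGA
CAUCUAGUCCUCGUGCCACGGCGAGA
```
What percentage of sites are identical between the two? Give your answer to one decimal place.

69.2%

8 positions differ (2, 3, 5, 6, 12, 14, 16, 18), so 18 of 26 match: 18/26 = 69.23%.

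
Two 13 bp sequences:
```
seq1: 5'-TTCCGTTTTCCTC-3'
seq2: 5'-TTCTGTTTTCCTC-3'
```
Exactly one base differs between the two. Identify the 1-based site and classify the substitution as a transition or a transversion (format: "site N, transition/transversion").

site 4, transition

The sequences differ only at site 4: C→T (pyrimidine→pyrimidine), a transition.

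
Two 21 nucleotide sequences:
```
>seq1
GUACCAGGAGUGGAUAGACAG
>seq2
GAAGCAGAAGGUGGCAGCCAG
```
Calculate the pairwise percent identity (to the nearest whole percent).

8 positions differ (2, 4, 8, 11, 12, 14, 15, 18), so 13 of 21 match: 13/21 = 61.9%.

62%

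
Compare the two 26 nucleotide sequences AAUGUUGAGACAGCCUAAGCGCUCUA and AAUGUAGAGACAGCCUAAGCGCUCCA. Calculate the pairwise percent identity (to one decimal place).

Mismatches at positions 6, 25 (1-based): 2 of 26.
Identical positions: 24/26 = 92.31% → 92.3%.

92.3%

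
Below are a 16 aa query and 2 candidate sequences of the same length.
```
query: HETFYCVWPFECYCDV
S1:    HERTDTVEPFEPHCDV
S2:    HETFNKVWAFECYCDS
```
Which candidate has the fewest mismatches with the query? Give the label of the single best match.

S1 differs at 7 residues; S2 differs at 4 residues. The closest is S2.

S2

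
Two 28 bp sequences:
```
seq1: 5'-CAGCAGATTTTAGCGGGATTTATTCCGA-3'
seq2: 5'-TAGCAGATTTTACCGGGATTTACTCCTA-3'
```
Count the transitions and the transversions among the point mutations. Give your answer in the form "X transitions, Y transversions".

2 transitions, 2 transversions

Mismatches (1-based):
position 1: C→T (pyrimidine→pyrimidine, transition)
position 13: G→C (purine→pyrimidine, transversion)
position 23: T→C (pyrimidine→pyrimidine, transition)
position 27: G→T (purine→pyrimidine, transversion)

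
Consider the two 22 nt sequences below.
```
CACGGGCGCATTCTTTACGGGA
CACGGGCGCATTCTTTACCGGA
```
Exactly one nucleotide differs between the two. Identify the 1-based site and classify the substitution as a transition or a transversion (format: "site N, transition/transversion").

Site 19 changes G→C. G is a purine and C is a pyrimidine, so this is a transversion.

site 19, transversion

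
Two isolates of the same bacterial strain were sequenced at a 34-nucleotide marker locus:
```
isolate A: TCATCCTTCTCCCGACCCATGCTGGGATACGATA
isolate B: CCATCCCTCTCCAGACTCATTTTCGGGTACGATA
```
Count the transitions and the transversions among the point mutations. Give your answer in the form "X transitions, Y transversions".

5 transitions, 3 transversions

Transitions (purine↔purine or pyrimidine↔pyrimidine): 1 T→C, 7 T→C, 17 C→T, 22 C→T, 27 A→G.
Transversions (purine↔pyrimidine): 13 C→A, 21 G→T, 24 G→C.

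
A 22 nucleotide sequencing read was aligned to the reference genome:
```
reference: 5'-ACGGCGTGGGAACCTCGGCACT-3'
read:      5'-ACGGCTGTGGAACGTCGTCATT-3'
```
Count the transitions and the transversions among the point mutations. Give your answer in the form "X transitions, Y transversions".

Transitions (purine↔purine or pyrimidine↔pyrimidine): 21 C→T.
Transversions (purine↔pyrimidine): 6 G→T, 7 T→G, 8 G→T, 14 C→G, 18 G→T.

1 transition, 5 transversions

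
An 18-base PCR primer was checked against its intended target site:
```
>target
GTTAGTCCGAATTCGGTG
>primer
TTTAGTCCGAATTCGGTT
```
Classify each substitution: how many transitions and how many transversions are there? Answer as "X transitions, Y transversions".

Transitions (purine↔purine or pyrimidine↔pyrimidine): none.
Transversions (purine↔pyrimidine): 1 G→T, 18 G→T.

0 transitions, 2 transversions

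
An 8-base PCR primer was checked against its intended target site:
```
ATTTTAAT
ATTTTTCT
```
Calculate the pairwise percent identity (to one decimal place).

2 positions differ (6, 7), so 6 of 8 match: 6/8 = 75%.

75.0%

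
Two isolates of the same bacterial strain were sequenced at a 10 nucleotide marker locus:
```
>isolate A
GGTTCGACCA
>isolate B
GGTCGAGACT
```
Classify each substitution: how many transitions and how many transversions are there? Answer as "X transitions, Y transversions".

Mismatches (1-based):
position 4: T→C (pyrimidine→pyrimidine, transition)
position 5: C→G (pyrimidine→purine, transversion)
position 6: G→A (purine→purine, transition)
position 7: A→G (purine→purine, transition)
position 8: C→A (pyrimidine→purine, transversion)
position 10: A→T (purine→pyrimidine, transversion)

3 transitions, 3 transversions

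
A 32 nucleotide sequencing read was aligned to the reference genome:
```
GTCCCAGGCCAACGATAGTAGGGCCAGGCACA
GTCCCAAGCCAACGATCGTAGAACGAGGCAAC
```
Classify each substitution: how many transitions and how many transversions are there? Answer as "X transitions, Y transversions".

3 transitions, 4 transversions

Transitions (purine↔purine or pyrimidine↔pyrimidine): 7 G→A, 22 G→A, 23 G→A.
Transversions (purine↔pyrimidine): 17 A→C, 25 C→G, 31 C→A, 32 A→C.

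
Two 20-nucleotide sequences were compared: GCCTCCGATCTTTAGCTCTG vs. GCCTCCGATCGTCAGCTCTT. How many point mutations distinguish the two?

Comparing position by position, 3 positions differ: 11 (T/G), 13 (T/C), 20 (G/T).

3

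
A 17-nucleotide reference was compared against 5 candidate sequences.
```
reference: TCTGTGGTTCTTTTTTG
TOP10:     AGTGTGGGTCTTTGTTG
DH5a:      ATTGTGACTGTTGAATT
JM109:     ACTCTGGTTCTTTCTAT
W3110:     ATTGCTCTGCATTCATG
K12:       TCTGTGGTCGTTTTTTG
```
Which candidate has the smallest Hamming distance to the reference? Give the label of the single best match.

TOP10 differs at 4 sites; DH5a differs at 9 sites; JM109 differs at 5 sites; W3110 differs at 9 sites; K12 differs at 2 sites. The closest is K12.

K12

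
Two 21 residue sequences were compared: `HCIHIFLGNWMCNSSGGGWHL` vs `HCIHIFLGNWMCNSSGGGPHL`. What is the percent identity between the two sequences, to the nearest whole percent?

1 position differs (19), so 20 of 21 match: 20/21 = 95.24%.

95%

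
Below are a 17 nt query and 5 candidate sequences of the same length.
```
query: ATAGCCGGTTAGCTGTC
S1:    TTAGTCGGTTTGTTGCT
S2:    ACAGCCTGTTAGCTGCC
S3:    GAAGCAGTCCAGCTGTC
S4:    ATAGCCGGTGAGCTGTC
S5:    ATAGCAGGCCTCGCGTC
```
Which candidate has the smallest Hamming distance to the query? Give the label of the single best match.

S4

Hamming distances to query — S1: 6; S2: 3; S3: 6; S4: 1; S5: 7.
Smallest is S4 with 1 mismatch.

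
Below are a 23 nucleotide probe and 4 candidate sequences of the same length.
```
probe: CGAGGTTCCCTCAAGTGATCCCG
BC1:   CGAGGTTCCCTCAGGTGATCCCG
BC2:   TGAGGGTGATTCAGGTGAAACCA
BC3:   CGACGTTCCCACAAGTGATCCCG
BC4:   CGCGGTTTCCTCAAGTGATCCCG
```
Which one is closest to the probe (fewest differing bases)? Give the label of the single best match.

BC1 differs at 1 base; BC2 differs at 9 bases; BC3 differs at 2 bases; BC4 differs at 2 bases. The closest is BC1.

BC1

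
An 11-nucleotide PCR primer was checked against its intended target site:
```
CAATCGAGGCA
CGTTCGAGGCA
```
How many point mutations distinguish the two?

Comparing position by position, 2 positions differ: 2 (A/G), 3 (A/T).

2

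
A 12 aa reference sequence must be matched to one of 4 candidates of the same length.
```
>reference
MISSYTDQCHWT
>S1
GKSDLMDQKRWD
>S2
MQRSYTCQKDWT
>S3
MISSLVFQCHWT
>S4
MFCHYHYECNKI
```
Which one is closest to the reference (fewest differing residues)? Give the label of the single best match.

S3

Hamming distances to reference — S1: 8; S2: 5; S3: 3; S4: 9.
Smallest is S3 with 3 mismatches.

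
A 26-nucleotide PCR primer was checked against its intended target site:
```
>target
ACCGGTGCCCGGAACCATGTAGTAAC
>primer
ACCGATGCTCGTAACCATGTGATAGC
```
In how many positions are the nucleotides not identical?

6

Comparing position by position, 6 positions differ: 5 (G/A), 9 (C/T), 12 (G/T), 21 (A/G), 22 (G/A), 25 (A/G).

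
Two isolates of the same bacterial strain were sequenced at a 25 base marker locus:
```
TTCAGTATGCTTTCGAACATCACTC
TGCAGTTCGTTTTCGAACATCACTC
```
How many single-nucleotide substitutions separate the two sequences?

Comparing position by position, 4 positions differ: 2 (T/G), 7 (A/T), 8 (T/C), 10 (C/T).

4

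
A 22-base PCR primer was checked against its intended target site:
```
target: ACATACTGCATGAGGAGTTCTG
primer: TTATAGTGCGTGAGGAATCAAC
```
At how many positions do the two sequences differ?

Comparing position by position, 9 positions differ: 1 (A/T), 2 (C/T), 6 (C/G), 10 (A/G), 17 (G/A), 19 (T/C), 20 (C/A), 21 (T/A), 22 (G/C).

9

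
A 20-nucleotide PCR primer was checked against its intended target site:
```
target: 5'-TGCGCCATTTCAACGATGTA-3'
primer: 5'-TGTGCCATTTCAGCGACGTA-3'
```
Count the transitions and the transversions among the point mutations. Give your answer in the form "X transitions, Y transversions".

Transitions (purine↔purine or pyrimidine↔pyrimidine): 3 C→T, 13 A→G, 17 T→C.
Transversions (purine↔pyrimidine): none.

3 transitions, 0 transversions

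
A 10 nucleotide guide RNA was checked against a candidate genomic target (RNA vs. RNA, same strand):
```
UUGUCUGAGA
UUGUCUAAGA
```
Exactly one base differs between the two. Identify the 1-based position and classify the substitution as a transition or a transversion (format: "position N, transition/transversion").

The sequences differ only at position 7: G→A (purine→purine), a transition.

position 7, transition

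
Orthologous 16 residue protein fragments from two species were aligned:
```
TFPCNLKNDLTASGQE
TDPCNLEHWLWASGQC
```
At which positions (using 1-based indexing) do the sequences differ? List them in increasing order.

2, 7, 8, 9, 11, 16

Differences at position 2 (F→D), position 7 (K→E), position 8 (N→H), position 9 (D→W), position 11 (T→W), position 16 (E→C).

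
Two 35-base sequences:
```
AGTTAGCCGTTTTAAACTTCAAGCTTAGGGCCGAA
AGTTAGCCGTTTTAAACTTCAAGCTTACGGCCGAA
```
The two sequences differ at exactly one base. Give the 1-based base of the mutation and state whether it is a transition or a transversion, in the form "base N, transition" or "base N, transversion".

base 28, transversion

The sequences differ only at base 28: G→C (purine→pyrimidine), a transversion.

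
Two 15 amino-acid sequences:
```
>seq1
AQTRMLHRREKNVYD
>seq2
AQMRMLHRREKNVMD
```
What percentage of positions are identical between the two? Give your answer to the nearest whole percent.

87%

Mismatches at positions 3, 14 (1-based): 2 of 15.
Identical positions: 13/15 = 86.67% → 87%.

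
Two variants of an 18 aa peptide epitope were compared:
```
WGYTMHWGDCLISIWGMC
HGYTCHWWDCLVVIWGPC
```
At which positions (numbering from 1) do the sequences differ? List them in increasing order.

1, 5, 8, 12, 13, 17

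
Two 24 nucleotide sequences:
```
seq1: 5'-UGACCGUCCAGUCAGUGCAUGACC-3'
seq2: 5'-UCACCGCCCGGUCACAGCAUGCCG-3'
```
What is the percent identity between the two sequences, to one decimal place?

Mismatches at positions 2, 7, 10, 15, 16, 22, 24 (1-based): 7 of 24.
Identical positions: 17/24 = 70.83% → 70.8%.

70.8%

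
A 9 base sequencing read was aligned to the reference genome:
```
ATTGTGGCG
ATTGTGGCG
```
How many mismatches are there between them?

0

The two sequences are identical at every position.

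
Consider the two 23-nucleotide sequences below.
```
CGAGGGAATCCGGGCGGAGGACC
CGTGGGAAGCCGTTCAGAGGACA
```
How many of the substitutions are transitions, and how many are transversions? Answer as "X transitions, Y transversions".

1 transition, 5 transversions

Mismatches (1-based):
position 3: A→T (purine→pyrimidine, transversion)
position 9: T→G (pyrimidine→purine, transversion)
position 13: G→T (purine→pyrimidine, transversion)
position 14: G→T (purine→pyrimidine, transversion)
position 16: G→A (purine→purine, transition)
position 23: C→A (pyrimidine→purine, transversion)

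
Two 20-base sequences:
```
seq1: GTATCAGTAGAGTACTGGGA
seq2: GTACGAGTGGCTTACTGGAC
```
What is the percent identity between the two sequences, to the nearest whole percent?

Mismatches at positions 4, 5, 9, 11, 12, 19, 20 (1-based): 7 of 20.
Identical positions: 13/20 = 65% → 65%.

65%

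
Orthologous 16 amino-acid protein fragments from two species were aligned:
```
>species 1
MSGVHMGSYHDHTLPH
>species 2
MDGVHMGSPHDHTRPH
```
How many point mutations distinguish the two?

Mismatches (1-based): position 2: S→D; position 9: Y→P; position 14: L→R.

3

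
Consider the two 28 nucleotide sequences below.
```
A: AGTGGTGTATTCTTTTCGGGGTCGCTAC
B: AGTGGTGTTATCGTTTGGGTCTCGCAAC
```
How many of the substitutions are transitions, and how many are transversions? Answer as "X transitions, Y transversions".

0 transitions, 7 transversions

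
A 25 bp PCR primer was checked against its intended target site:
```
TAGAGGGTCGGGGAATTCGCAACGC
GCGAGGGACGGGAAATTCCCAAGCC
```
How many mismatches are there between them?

The sequences differ at positions 1, 2, 8, 13, 19, 23, 24 (1-based) — 7 in total.

7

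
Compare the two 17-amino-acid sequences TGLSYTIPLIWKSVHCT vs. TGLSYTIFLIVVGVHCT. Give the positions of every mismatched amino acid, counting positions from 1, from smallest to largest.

Differences at position 8 (P→F), position 11 (W→V), position 12 (K→V), position 13 (S→G).

8, 11, 12, 13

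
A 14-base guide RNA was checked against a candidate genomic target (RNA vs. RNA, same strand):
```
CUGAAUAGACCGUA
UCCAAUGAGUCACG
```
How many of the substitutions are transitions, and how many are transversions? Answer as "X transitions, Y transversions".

9 transitions, 1 transversion

Transitions (purine↔purine or pyrimidine↔pyrimidine): 1 C→U, 2 U→C, 7 A→G, 8 G→A, 9 A→G, 10 C→U, 12 G→A, 13 U→C, 14 A→G.
Transversions (purine↔pyrimidine): 3 G→C.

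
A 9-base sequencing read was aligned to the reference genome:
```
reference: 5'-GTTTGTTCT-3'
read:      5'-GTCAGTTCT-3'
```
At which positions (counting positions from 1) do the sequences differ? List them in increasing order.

3, 4

Scanning 1-based: 3: T/C; 4: T/A.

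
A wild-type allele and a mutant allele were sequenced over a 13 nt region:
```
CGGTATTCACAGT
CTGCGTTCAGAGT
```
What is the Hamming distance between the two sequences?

4

Mismatches (1-based): site 2: G→T; site 4: T→C; site 5: A→G; site 10: C→G.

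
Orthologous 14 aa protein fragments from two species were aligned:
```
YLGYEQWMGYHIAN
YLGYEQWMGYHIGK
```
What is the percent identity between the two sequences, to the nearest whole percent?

86%

Mismatches at positions 13, 14 (1-based): 2 of 14.
Identical positions: 12/14 = 85.71% → 86%.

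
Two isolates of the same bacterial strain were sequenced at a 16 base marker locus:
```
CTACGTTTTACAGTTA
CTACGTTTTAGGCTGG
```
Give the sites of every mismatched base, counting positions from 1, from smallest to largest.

11, 12, 13, 15, 16

Scanning 1-based: 11: C/G; 12: A/G; 13: G/C; 15: T/G; 16: A/G.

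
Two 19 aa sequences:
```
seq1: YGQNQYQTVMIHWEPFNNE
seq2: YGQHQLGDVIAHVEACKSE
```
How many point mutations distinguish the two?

11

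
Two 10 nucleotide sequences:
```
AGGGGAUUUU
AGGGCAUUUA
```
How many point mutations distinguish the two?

2

The sequences differ at bases 5, 10 (1-based) — 2 in total.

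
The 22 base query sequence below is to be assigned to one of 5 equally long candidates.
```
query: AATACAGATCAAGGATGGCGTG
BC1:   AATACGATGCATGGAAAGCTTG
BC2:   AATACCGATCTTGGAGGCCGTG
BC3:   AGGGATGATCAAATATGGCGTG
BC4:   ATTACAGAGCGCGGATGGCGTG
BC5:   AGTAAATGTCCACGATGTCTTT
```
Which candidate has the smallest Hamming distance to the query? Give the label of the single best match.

BC1 differs at 8 bases; BC2 differs at 5 bases; BC3 differs at 7 bases; BC4 differs at 4 bases; BC5 differs at 9 bases. The closest is BC4.

BC4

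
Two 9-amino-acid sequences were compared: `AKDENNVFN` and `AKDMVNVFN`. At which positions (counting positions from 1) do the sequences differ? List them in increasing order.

Scanning 1-based: 4: E/M; 5: N/V.

4, 5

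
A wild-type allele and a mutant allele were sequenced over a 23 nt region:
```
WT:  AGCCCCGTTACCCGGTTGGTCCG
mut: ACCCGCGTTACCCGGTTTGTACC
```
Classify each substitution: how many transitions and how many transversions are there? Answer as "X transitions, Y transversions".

0 transitions, 5 transversions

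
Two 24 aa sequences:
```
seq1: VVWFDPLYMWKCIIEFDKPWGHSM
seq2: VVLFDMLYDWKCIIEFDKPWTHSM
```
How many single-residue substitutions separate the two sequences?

4

The sequences differ at positions 3, 6, 9, 21 (1-based) — 4 in total.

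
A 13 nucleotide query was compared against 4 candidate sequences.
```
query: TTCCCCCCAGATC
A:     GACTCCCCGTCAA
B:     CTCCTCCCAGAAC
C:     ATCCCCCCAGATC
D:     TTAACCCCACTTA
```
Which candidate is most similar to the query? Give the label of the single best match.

A differs at 8 sites; B differs at 3 sites; C differs at 1 site; D differs at 5 sites. The closest is C.

C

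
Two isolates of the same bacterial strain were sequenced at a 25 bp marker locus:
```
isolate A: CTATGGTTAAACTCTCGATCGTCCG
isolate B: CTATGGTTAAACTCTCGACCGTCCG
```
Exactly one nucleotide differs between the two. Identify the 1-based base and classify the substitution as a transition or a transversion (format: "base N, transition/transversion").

The sequences differ only at base 19: T→C (pyrimidine→pyrimidine), a transition.

base 19, transition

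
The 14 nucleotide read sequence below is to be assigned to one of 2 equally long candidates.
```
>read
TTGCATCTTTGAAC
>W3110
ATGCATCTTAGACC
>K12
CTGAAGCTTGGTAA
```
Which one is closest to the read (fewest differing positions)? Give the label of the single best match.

W3110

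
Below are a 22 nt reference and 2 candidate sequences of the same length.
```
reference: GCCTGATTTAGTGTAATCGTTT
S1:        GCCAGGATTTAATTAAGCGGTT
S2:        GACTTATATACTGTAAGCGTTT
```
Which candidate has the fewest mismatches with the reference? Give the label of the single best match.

S2

S1 differs at 9 bases; S2 differs at 5 bases. The closest is S2.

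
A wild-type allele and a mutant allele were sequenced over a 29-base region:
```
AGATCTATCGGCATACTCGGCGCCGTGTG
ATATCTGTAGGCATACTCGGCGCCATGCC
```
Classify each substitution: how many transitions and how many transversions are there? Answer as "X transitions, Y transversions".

Mismatches (1-based):
base 2: G→T (purine→pyrimidine, transversion)
base 7: A→G (purine→purine, transition)
base 9: C→A (pyrimidine→purine, transversion)
base 25: G→A (purine→purine, transition)
base 28: T→C (pyrimidine→pyrimidine, transition)
base 29: G→C (purine→pyrimidine, transversion)

3 transitions, 3 transversions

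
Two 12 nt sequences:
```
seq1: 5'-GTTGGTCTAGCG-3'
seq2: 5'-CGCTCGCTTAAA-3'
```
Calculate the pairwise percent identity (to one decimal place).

16.7%

10 positions differ (1, 2, 3, 4, 5, 6, 9, 10, 11, 12), so 2 of 12 match: 2/12 = 16.67%.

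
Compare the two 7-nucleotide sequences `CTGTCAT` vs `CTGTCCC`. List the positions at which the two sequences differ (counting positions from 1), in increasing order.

Differences at position 6 (A→C), position 7 (T→C).

6, 7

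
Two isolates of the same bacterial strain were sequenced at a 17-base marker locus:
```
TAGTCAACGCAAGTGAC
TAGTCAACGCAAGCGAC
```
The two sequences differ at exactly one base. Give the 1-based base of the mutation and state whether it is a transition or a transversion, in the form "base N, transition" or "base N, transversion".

Base 14 changes T→C. T is a pyrimidine and C is a pyrimidine, so this is a transition.

base 14, transition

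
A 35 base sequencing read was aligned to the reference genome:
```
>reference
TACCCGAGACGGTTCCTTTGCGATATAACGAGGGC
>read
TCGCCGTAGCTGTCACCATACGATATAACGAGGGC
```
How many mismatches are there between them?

11

Comparing position by position, 11 sites differ: 2 (A/C), 3 (C/G), 7 (A/T), 8 (G/A), 9 (A/G), 11 (G/T), 14 (T/C), 15 (C/A), 17 (T/C), 18 (T/A), 20 (G/A).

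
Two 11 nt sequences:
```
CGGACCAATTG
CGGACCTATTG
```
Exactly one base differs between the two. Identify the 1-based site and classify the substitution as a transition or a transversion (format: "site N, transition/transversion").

site 7, transversion

Site 7 changes A→T. A is a purine and T is a pyrimidine, so this is a transversion.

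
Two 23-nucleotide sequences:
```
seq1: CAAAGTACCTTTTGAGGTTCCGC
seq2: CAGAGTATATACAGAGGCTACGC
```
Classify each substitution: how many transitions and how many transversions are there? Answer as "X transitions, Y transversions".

Mismatches (1-based):
position 3: A→G (purine→purine, transition)
position 8: C→T (pyrimidine→pyrimidine, transition)
position 9: C→A (pyrimidine→purine, transversion)
position 11: T→A (pyrimidine→purine, transversion)
position 12: T→C (pyrimidine→pyrimidine, transition)
position 13: T→A (pyrimidine→purine, transversion)
position 18: T→C (pyrimidine→pyrimidine, transition)
position 20: C→A (pyrimidine→purine, transversion)

4 transitions, 4 transversions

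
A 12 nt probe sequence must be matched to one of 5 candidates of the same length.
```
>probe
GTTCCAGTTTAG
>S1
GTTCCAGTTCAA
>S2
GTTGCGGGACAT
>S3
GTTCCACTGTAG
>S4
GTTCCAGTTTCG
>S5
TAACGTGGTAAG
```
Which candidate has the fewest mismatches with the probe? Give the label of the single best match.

S1 differs at 2 positions; S2 differs at 6 positions; S3 differs at 2 positions; S4 differs at 1 position; S5 differs at 7 positions. The closest is S4.

S4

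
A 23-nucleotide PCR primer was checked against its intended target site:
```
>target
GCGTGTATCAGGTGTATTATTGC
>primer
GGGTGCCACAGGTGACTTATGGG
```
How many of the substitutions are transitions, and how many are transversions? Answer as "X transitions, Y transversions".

Mismatches (1-based):
base 2: C→G (pyrimidine→purine, transversion)
base 6: T→C (pyrimidine→pyrimidine, transition)
base 7: A→C (purine→pyrimidine, transversion)
base 8: T→A (pyrimidine→purine, transversion)
base 15: T→A (pyrimidine→purine, transversion)
base 16: A→C (purine→pyrimidine, transversion)
base 21: T→G (pyrimidine→purine, transversion)
base 23: C→G (pyrimidine→purine, transversion)

1 transition, 7 transversions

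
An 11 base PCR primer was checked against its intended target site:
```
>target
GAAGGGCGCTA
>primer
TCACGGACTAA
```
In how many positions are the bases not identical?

The sequences differ at positions 1, 2, 4, 7, 8, 9, 10 (1-based) — 7 in total.

7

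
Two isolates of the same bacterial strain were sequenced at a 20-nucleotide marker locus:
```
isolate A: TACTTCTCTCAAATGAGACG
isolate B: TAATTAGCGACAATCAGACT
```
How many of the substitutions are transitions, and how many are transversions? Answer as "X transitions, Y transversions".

0 transitions, 8 transversions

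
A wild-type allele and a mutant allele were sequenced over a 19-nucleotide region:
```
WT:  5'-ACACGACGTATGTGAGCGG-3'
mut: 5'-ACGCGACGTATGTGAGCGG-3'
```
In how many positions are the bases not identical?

Comparing position by position, 1 position differs: 3 (A/G).

1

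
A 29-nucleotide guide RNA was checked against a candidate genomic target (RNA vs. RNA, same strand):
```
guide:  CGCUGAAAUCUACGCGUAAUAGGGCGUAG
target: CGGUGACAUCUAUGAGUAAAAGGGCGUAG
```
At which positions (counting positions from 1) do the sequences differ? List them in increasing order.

3, 7, 13, 15, 20

Scanning 1-based: 3: C/G; 7: A/C; 13: C/U; 15: C/A; 20: U/A.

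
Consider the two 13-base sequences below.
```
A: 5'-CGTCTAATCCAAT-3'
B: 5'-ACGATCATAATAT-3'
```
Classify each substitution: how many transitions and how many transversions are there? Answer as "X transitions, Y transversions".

0 transitions, 8 transversions

Mismatches (1-based):
site 1: C→A (pyrimidine→purine, transversion)
site 2: G→C (purine→pyrimidine, transversion)
site 3: T→G (pyrimidine→purine, transversion)
site 4: C→A (pyrimidine→purine, transversion)
site 6: A→C (purine→pyrimidine, transversion)
site 9: C→A (pyrimidine→purine, transversion)
site 10: C→A (pyrimidine→purine, transversion)
site 11: A→T (purine→pyrimidine, transversion)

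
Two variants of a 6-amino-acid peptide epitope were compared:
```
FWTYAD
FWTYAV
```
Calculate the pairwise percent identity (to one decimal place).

83.3%

1 position differs (6), so 5 of 6 match: 5/6 = 83.33%.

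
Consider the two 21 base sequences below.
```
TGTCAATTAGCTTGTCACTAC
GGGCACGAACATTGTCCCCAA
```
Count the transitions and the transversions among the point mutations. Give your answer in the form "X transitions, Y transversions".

1 transition, 9 transversions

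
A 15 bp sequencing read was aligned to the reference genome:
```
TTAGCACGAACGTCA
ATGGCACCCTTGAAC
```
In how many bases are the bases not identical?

9

Comparing position by position, 9 bases differ: 1 (T/A), 3 (A/G), 8 (G/C), 9 (A/C), 10 (A/T), 11 (C/T), 13 (T/A), 14 (C/A), 15 (A/C).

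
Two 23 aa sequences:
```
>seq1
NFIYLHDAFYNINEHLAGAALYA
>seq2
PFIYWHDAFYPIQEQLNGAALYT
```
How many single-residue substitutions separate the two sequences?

Comparing position by position, 7 residues differ: 1 (N/P), 5 (L/W), 11 (N/P), 13 (N/Q), 15 (H/Q), 17 (A/N), 23 (A/T).

7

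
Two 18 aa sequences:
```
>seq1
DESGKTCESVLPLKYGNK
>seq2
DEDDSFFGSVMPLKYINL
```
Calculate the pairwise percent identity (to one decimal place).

Mismatches at positions 3, 4, 5, 6, 7, 8, 11, 16, 18 (1-based): 9 of 18.
Identical positions: 9/18 = 50% → 50.0%.

50.0%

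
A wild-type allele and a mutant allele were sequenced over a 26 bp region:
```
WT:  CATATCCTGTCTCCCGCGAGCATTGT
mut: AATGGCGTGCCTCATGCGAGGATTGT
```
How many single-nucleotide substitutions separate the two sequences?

8

The sequences differ at bases 1, 4, 5, 7, 10, 14, 15, 21 (1-based) — 8 in total.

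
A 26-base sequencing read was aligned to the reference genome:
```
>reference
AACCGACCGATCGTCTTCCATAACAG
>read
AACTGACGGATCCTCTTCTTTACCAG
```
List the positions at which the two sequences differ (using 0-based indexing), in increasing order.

3, 7, 12, 18, 19, 22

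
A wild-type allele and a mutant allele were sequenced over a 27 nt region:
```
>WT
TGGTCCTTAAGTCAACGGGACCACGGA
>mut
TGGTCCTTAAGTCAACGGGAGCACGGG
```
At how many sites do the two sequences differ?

2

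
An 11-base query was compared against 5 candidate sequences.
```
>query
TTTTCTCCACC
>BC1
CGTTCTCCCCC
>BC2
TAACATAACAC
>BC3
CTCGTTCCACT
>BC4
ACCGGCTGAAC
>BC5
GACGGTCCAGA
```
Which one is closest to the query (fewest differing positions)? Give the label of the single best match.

BC1

BC1 differs at 3 positions; BC2 differs at 8 positions; BC3 differs at 5 positions; BC4 differs at 9 positions; BC5 differs at 7 positions. The closest is BC1.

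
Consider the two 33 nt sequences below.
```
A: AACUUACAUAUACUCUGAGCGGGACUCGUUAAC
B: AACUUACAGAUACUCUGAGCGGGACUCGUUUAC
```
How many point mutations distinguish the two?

Mismatches (1-based): position 9: U→G; position 31: A→U.

2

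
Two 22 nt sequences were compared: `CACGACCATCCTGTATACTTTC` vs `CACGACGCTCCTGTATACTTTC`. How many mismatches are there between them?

2

The sequences differ at sites 7, 8 (1-based) — 2 in total.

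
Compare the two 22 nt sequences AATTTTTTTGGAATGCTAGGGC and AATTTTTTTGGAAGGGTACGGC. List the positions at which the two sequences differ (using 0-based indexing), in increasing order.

Differences at position 13 (T→G), position 15 (C→G), position 18 (G→C).

13, 15, 18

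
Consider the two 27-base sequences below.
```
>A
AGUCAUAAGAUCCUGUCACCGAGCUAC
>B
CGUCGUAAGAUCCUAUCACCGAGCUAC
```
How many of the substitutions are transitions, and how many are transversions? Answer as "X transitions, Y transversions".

2 transitions, 1 transversion

Transitions (purine↔purine or pyrimidine↔pyrimidine): 5 A→G, 15 G→A.
Transversions (purine↔pyrimidine): 1 A→C.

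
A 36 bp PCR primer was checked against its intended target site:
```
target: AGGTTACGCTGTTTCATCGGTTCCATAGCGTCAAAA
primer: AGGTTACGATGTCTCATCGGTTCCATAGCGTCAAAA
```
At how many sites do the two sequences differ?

Mismatches (1-based): site 9: C→A; site 13: T→C.

2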